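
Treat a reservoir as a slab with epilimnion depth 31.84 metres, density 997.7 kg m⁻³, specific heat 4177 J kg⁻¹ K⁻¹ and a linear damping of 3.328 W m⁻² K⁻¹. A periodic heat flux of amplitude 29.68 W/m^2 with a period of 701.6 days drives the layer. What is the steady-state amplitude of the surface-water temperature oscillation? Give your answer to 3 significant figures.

Areal heat capacity C = ρ c_p D = 997.7 × 4177 × 31.84 = 1.33×10^8 J m⁻² K⁻¹.
Angular frequency ω = 2π / T = 2π / 6.06×10^7 s = 1.04×10^-7 s⁻¹.
√((Cω)² + λ²) = √((13.8)² + 3.328²) = 14.2 W/(m²·K).
Amplitude A = F₀ / √((Cω)²+λ²) = 29.68 / 14.2 = 2.10 K.

2.10 K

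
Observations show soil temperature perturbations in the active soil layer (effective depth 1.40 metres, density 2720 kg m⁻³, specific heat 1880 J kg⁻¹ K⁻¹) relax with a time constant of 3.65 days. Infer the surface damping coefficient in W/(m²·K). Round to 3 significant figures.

22.7

Areal heat capacity C = ρ c_p D = 2720 × 1880 × 1.40 = 7.16×10^6 J/(m²·K).
τ = 3.65 days = 3.15×10^5 s.
λ = C / τ = 7.16×10^6 / 3.15×10^5 = 22.7 W/(m²·K).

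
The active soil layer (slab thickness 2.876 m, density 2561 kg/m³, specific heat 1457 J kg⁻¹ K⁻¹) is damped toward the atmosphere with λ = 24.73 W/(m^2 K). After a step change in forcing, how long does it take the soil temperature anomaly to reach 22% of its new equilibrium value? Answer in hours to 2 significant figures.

Areal heat capacity C = ρ c_p D = 2561 × 1457 × 2.876 = 1.07×10^7 J/(m²·K).
τ = C / λ = 1.07×10^7 / 24.73 = 4.34×10^5 s.
Fraction reached: 1 − e^(−t/τ) = 0.22 ⇒ t = −τ ln(1 − 0.22) = τ × 0.248.
t = 1.08×10^5 s = 29.9 hours.

30 hours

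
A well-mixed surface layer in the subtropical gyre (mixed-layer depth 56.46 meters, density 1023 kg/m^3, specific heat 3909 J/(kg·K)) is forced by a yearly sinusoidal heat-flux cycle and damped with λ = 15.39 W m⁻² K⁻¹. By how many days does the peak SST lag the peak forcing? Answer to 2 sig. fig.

72 days

Areal heat capacity C = ρ c_p D = 1023 × 3909 × 56.46 = 2.26×10^8 J/(m²·K).
ω = 2π / 3.15×10^7 s = 1.99×10^-7 s⁻¹.
Phase lag φ = arctan(Cω/λ) = arctan(45.0/15.39) = 1.24 rad.
Time lag = φ / ω = 1.24 / 1.99×10^-7 = 6.23×10^6 s = 72.1 days.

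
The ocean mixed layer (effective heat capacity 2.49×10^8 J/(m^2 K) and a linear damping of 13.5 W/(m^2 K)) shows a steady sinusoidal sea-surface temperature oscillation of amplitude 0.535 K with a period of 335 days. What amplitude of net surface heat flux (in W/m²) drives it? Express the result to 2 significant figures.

30

Areal heat capacity C = 2.49×10^8 J/(m^2 K) (given).
ω = 2π / 2.89×10^7 s = 2.17×10^-7 s⁻¹.
√((Cω)² + λ²) = √((54.1)² + 13.5²) = 55.7 W/(m²·K).
F₀ = A × √((Cω)²+λ²) = 0.535 × 55.7 = 29.8 W/m².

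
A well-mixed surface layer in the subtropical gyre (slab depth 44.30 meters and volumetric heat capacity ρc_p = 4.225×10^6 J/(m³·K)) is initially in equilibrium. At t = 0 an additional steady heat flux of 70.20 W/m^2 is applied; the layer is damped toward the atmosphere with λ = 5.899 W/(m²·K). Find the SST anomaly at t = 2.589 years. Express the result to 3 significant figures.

Areal heat capacity C = ρc_p × D = 4.225×10^6 × 44.30 = 1.87×10^8 J/(m^2 K).
τ = C / λ = 1.87×10^8 / 5.899 = 3.17×10^7 s.
Equilibrium anomaly ΔT_eq = F / λ = 70.20 / 5.899 = 11.9 K.
t = 2.589 years = 8.17×10^7 s, so t/τ = 2.58.
ΔT(t) = ΔT_eq (1 − e^(−t/τ)) = 11.9 × (1 − e^−2.58) = 11.0 K.

11.0 K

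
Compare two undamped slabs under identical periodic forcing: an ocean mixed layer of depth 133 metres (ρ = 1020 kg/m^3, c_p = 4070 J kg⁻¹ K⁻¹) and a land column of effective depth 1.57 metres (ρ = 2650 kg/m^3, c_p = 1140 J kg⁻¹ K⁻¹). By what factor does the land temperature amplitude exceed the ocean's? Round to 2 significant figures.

120

C_ocean = 1020 × 4070 × 133 = 5.52×10^8 J/(m²·K).
C_land = 2650 × 1140 × 1.57 = 4.74×10^6 J/(m²·K).
Undamped amplitude ∝ 1/C, so A_land/A_ocean = C_ocean/C_land = 116.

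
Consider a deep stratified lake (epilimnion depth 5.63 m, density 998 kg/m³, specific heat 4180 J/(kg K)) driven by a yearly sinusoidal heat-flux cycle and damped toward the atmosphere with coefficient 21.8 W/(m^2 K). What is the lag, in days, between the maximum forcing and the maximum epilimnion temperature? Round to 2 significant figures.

12 days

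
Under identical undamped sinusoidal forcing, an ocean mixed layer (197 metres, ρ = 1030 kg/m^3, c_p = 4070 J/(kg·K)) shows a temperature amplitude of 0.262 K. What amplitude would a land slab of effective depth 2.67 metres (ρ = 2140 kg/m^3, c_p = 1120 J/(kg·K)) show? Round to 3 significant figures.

C_ocean = 8.26×10^8 J/(m²·K); C_land = 6.40×10^6 J/(m²·K).
A ∝ 1/C ⇒ A_land = A_ocean × C_ocean/C_land = 0.262 × 129 = 33.8 K.

33.8 K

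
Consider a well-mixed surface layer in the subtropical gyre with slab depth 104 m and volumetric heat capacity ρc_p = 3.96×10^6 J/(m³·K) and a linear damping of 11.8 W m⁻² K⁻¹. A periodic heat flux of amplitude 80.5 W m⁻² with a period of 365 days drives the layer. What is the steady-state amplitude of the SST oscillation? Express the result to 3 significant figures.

Areal heat capacity C = ρc_p × D = 3.96×10^6 × 104 = 4.12×10^8 J/(m^2 K).
Angular frequency ω = 2π / T = 2π / 3.15×10^7 s = 1.99×10^-7 s⁻¹.
√((Cω)² + λ²) = √((82.1)² + 11.8²) = 82.9 W/(m²·K).
Amplitude A = F₀ / √((Cω)²+λ²) = 80.5 / 82.9 = 0.971 K.

0.971 K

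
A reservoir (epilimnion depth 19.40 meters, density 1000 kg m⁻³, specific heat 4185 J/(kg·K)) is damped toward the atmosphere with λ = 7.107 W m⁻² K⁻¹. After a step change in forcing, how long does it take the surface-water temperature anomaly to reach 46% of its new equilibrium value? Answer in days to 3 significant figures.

Areal heat capacity C = ρ c_p D = 1000 × 4185 × 19.40 = 8.12×10^7 J/(m^2 K).
τ = C / λ = 8.12×10^7 / 7.107 = 1.14×10^7 s.
Fraction reached: 1 − e^(−t/τ) = 0.46 ⇒ t = −τ ln(1 − 0.46) = τ × 0.616.
t = 7.04×10^6 s = 81.5 days.

81.5 days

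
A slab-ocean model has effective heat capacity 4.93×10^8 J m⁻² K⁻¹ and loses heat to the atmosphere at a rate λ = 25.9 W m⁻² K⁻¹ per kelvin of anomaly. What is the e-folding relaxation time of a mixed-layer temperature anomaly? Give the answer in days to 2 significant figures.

Areal heat capacity C = 4.93×10^8 J m⁻² K⁻¹ (given).
Relaxation time τ = C / λ = 4.93×10^8 / 25.9 = 1.90×10^7 s.
In days: 1.90×10^7 s / (86400 s/day) = 220 days.

220 days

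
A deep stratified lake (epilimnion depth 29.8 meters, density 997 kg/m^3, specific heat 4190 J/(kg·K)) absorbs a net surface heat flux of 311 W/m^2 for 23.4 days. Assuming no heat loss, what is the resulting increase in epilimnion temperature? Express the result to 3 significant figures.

5.05 K

Areal heat capacity C = ρ c_p D = 997 × 4190 × 29.8 = 1.24×10^8 J/(m^2 K).
Net heat input Q = F Δt = 311 × (23.4 days × 86400 s/day) = 6.29×10^8 J/m².
ΔT = Q / C = 6.29×10^8 / 1.24×10^8 = 5.05 K.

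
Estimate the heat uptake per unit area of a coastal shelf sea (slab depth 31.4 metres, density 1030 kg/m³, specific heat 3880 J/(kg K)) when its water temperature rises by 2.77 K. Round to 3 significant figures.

3.48×10^8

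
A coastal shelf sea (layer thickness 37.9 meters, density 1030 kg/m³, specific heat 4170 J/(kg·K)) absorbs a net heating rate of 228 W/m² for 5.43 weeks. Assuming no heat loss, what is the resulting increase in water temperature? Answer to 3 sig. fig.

4.60 K

Areal heat capacity C = ρ c_p D = 1030 × 4170 × 37.9 = 1.63×10^8 J m⁻² K⁻¹.
Net heat input Q = F Δt = 228 × (5.43 weeks × 6.048×10^5 s/week) = 7.49×10^8 J/m².
ΔT = Q / C = 7.49×10^8 / 1.63×10^8 = 4.60 K.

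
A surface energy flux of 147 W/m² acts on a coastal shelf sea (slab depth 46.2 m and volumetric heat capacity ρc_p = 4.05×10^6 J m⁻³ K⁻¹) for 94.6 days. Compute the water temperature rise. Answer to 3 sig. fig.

Areal heat capacity C = ρc_p × D = 4.05×10^6 × 46.2 = 1.87×10^8 J m⁻² K⁻¹.
Net heat input Q = F Δt = 147 × (94.6 days × 86400 s/day) = 1.20×10^9 J/m².
ΔT = Q / C = 1.20×10^9 / 1.87×10^8 = 6.42 K.

6.42 K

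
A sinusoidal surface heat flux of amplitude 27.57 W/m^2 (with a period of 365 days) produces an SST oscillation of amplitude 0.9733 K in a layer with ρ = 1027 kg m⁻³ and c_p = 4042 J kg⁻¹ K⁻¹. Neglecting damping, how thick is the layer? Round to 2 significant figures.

ω = 2π / 3.15×10^7 s = 1.99×10^-7 s⁻¹.
Required C = F₀ / (A ω) = 27.57 / (0.9733 × 1.99×10^-7) = 1.42×10^8 J/(m²·K).
D = C / (ρ c_p) = 1.42×10^8 / (1027 × 4042) = 34.2 m.

34 m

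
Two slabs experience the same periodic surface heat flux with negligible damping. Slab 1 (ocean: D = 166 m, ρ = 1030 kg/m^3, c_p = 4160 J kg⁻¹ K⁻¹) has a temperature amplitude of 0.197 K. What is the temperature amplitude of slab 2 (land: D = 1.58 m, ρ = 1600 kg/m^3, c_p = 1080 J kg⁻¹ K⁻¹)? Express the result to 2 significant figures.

51 K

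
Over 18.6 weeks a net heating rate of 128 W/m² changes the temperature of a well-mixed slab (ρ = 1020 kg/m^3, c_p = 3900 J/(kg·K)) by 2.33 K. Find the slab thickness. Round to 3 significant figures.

Heat input Q = F Δt = 128 × 1.12×10^7 s = 1.44×10^9 J/m².
Required areal heat capacity C = Q / ΔT = 6.18×10^8 J/(m²·K).
Depth D = C / (ρ c_p) = 6.18×10^8 / (1020 × 3900) = 155 m.

155 m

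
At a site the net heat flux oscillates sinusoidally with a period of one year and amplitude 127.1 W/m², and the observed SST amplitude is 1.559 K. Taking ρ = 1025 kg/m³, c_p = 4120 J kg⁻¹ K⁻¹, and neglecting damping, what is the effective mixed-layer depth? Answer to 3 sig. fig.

96.9 m

ω = 2π / 3.15×10^7 s = 1.99×10^-7 s⁻¹.
Required C = F₀ / (A ω) = 127.1 / (1.559 × 1.99×10^-7) = 4.09×10^8 J/(m²·K).
D = C / (ρ c_p) = 4.09×10^8 / (1025 × 4120) = 96.9 m.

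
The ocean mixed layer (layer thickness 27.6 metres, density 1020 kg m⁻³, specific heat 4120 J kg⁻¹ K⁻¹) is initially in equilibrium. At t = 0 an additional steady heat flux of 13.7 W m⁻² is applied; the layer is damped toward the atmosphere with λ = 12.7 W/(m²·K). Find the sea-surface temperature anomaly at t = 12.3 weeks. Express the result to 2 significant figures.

Areal heat capacity C = ρ c_p D = 1020 × 4120 × 27.6 = 1.16×10^8 J/(m^2 K).
τ = C / λ = 1.16×10^8 / 12.7 = 9.13×10^6 s.
Equilibrium anomaly ΔT_eq = F / λ = 13.7 / 12.7 = 1.08 K.
t = 12.3 weeks = 7.44×10^6 s, so t/τ = 0.815.
ΔT(t) = ΔT_eq (1 − e^(−t/τ)) = 1.08 × (1 − e^−0.815) = 0.601 K.

0.60 K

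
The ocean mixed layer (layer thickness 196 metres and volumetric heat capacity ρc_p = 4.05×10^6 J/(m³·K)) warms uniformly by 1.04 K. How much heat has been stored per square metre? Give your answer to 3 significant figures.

Areal heat capacity C = ρc_p × D = 4.05×10^6 × 196 = 7.94×10^8 J/(m²·K).
ΔQ = C ΔT = 7.94×10^8 × 1.04 = 8.26×10^8 J/m².

8.26×10^8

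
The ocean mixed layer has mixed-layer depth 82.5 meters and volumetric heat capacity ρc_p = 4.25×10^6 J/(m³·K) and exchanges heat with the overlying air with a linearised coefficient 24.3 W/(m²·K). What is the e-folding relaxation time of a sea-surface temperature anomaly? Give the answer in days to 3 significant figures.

167 days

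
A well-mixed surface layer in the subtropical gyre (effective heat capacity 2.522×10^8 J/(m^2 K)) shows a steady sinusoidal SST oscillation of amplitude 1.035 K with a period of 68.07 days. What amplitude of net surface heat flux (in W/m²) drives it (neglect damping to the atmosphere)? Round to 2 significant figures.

Areal heat capacity C = 2.522×10^8 J/(m^2 K) (given).
ω = 2π / 5.88×10^6 s = 1.07×10^-6 s⁻¹.
Cω = 2.52×10^8 × 1.07×10^-6 = 269 W/(m²·K).
F₀ = A × Cω = 1.035 × 269 = 279 W/m².

280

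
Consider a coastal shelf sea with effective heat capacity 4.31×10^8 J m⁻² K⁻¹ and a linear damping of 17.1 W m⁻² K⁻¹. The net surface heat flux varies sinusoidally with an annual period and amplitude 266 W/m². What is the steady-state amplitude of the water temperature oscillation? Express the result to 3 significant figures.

Areal heat capacity C = 4.31×10^8 J m⁻² K⁻¹ (given).
Angular frequency ω = 2π / T = 2π / 3.15×10^7 s = 1.99×10^-7 s⁻¹.
√((Cω)² + λ²) = √((85.9)² + 17.1²) = 87.6 W/(m²·K).
Amplitude A = F₀ / √((Cω)²+λ²) = 266 / 87.6 = 3.04 K.

3.04 K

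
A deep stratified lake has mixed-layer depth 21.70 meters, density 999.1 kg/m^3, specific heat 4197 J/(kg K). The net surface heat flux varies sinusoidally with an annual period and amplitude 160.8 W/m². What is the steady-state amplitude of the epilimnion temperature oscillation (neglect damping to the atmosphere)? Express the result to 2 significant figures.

8.9 K

Areal heat capacity C = ρ c_p D = 999.1 × 4197 × 21.70 = 9.10×10^7 J/(m^2 K).
Angular frequency ω = 2π / T = 2π / 3.15×10^7 s = 1.99×10^-7 s⁻¹.
Cω = 9.10×10^7 × 1.99×10^-7 = 18.1 W/(m²·K).
Amplitude A = F₀ / (Cω) = 160.8 / 18.1 = 8.87 K.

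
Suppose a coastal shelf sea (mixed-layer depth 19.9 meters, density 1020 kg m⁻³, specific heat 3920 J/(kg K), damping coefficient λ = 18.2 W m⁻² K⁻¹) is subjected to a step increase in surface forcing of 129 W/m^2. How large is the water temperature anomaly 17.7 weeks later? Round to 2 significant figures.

Areal heat capacity C = ρ c_p D = 1020 × 3920 × 19.9 = 7.96×10^7 J/(m^2 K).
τ = C / λ = 7.96×10^7 / 18.2 = 4.37×10^6 s.
Equilibrium anomaly ΔT_eq = F / λ = 129 / 18.2 = 7.09 K.
t = 17.7 weeks = 1.07×10^7 s, so t/τ = 2.45.
ΔT(t) = ΔT_eq (1 − e^(−t/τ)) = 7.09 × (1 − e^−2.45) = 6.48 K.

6.5 K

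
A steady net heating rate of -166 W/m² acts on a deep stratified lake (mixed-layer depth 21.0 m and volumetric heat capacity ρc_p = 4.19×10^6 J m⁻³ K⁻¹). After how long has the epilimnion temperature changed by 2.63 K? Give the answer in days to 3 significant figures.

16.1 days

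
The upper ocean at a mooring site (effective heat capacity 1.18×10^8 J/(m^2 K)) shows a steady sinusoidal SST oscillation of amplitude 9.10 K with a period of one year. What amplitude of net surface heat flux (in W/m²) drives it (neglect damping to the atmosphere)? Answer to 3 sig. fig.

214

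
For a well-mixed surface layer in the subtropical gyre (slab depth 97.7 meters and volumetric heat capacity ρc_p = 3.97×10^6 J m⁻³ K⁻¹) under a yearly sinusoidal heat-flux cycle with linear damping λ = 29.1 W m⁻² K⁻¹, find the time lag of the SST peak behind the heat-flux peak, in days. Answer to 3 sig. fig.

Areal heat capacity C = ρc_p × D = 3.97×10^6 × 97.7 = 3.88×10^8 J/(m^2 K).
ω = 2π / 3.15×10^7 s = 1.99×10^-7 s⁻¹.
Phase lag φ = arctan(Cω/λ) = arctan(77.3/29.1) = 1.21 rad.
Time lag = φ / ω = 1.21 / 1.99×10^-7 = 6.08×10^6 s = 70.3 days.

70.3 days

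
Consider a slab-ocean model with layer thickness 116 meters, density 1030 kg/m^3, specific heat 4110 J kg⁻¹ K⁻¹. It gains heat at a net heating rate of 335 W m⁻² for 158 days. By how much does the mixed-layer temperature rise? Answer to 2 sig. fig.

9.3 K

Areal heat capacity C = ρ c_p D = 1030 × 4110 × 116 = 4.91×10^8 J m⁻² K⁻¹.
Net heat input Q = F Δt = 335 × (158 days × 86400 s/day) = 4.57×10^9 J/m².
ΔT = Q / C = 4.57×10^9 / 4.91×10^8 = 9.31 K.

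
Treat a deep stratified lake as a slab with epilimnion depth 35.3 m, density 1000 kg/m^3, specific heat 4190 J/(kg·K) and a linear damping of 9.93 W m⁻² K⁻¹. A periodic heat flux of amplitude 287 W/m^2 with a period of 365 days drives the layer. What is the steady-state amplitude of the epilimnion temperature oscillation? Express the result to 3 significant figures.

Areal heat capacity C = ρ c_p D = 1000 × 4190 × 35.3 = 1.48×10^8 J/(m^2 K).
Angular frequency ω = 2π / T = 2π / 3.15×10^7 s = 1.99×10^-7 s⁻¹.
√((Cω)² + λ²) = √((29.5)² + 9.93²) = 31.1 W/(m²·K).
Amplitude A = F₀ / √((Cω)²+λ²) = 287 / 31.1 = 9.23 K.

9.23 K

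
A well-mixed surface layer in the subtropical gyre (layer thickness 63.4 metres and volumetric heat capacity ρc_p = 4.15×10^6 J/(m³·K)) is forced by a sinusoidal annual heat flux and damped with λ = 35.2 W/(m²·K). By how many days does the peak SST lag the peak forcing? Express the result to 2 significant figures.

57 days

Areal heat capacity C = ρc_p × D = 4.15×10^6 × 63.4 = 2.63×10^8 J/(m^2 K).
ω = 2π / 3.15×10^7 s = 1.99×10^-7 s⁻¹.
Phase lag φ = arctan(Cω/λ) = arctan(52.4/35.2) = 0.979 rad.
Time lag = φ / ω = 0.979 / 1.99×10^-7 = 4.92×10^6 s = 56.9 days.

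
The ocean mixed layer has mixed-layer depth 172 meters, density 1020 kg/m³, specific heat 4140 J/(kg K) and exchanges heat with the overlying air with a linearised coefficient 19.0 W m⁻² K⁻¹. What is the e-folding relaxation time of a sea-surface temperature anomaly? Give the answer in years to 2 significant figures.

Areal heat capacity C = ρ c_p D = 1020 × 4140 × 172 = 7.26×10^8 J/(m^2 K).
Relaxation time τ = C / λ = 7.26×10^8 / 19.0 = 3.82×10^7 s.
In years: 3.82×10^7 s / (3.156×10^7 s/year) = 1.21 years.

1.2 years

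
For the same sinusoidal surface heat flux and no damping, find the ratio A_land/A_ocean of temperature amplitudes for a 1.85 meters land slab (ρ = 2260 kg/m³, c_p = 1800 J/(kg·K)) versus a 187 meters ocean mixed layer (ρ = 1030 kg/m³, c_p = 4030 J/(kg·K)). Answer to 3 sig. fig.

103

C_ocean = 1030 × 4030 × 187 = 7.76×10^8 J/(m²·K).
C_land = 2260 × 1800 × 1.85 = 7.53×10^6 J/(m²·K).
Undamped amplitude ∝ 1/C, so A_land/A_ocean = C_ocean/C_land = 103.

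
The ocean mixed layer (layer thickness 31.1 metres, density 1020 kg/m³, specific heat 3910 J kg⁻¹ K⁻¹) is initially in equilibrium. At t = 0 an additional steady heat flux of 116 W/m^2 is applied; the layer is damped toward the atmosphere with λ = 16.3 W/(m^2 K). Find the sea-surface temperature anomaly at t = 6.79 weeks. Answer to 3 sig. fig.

Areal heat capacity C = ρ c_p D = 1020 × 3910 × 31.1 = 1.24×10^8 J/(m^2 K).
τ = C / λ = 1.24×10^8 / 16.3 = 7.61×10^6 s.
Equilibrium anomaly ΔT_eq = F / λ = 116 / 16.3 = 7.12 K.
t = 6.79 weeks = 4.11×10^6 s, so t/τ = 0.540.
ΔT(t) = ΔT_eq (1 − e^(−t/τ)) = 7.12 × (1 − e^−0.540) = 2.97 K.

2.97 K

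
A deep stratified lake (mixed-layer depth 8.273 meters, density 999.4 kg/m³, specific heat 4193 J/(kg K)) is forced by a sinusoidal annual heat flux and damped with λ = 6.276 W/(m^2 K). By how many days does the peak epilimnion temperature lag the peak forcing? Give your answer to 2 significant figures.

Areal heat capacity C = ρ c_p D = 999.4 × 4193 × 8.273 = 3.47×10^7 J m⁻² K⁻¹.
ω = 2π / 3.15×10^7 s = 1.99×10^-7 s⁻¹.
Phase lag φ = arctan(Cω/λ) = arctan(6.91/6.276) = 0.833 rad.
Time lag = φ / ω = 0.833 / 1.99×10^-7 = 4.18×10^6 s = 48.4 days.

48 days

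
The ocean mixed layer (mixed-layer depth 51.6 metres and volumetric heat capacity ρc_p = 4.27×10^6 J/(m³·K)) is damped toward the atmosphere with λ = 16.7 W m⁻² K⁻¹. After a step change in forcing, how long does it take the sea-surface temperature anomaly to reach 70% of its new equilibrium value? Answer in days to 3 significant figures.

Areal heat capacity C = ρc_p × D = 4.27×10^6 × 51.6 = 2.20×10^8 J/(m²·K).
τ = C / λ = 2.20×10^8 / 16.7 = 1.32×10^7 s.
Fraction reached: 1 − e^(−t/τ) = 0.70 ⇒ t = −τ ln(1 − 0.70) = τ × 1.20.
t = 1.59×10^7 s = 184 days.

184 days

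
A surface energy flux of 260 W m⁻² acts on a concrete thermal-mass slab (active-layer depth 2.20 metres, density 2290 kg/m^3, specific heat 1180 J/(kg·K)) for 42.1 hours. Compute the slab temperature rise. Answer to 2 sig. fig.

Areal heat capacity C = ρ c_p D = 2290 × 1180 × 2.20 = 5.94×10^6 J m⁻² K⁻¹.
Net heat input Q = F Δt = 260 × (42.1 hours × 3600 s/hour) = 3.94×10^7 J/m².
ΔT = Q / C = 3.94×10^7 / 5.94×10^6 = 6.63 K.

6.6 K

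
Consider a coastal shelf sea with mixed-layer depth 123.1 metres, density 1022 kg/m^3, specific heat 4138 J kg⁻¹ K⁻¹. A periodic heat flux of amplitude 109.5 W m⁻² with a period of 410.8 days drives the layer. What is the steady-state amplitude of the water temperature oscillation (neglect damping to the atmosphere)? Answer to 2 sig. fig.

Areal heat capacity C = ρ c_p D = 1022 × 4138 × 123.1 = 5.21×10^8 J/(m^2 K).
Angular frequency ω = 2π / T = 2π / 3.55×10^7 s = 1.77×10^-7 s⁻¹.
Cω = 5.21×10^8 × 1.77×10^-7 = 92.2 W/(m²·K).
Amplitude A = F₀ / (Cω) = 109.5 / 92.2 = 1.19 K.

1.2 K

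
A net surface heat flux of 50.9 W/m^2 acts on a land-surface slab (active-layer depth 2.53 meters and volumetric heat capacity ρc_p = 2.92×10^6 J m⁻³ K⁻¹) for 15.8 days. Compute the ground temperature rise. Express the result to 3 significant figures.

9.41 K

Areal heat capacity C = ρc_p × D = 2.92×10^6 × 2.53 = 7.39×10^6 J/(m²·K).
Net heat input Q = F Δt = 50.9 × (15.8 days × 86400 s/day) = 6.95×10^7 J/m².
ΔT = Q / C = 6.95×10^7 / 7.39×10^6 = 9.41 K.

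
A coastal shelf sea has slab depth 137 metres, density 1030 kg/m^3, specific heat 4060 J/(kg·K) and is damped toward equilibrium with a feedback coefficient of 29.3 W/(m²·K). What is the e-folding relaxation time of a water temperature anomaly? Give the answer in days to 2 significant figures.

230 days

Areal heat capacity C = ρ c_p D = 1030 × 4060 × 137 = 5.73×10^8 J/(m^2 K).
Relaxation time τ = C / λ = 5.73×10^8 / 29.3 = 1.96×10^7 s.
In days: 1.96×10^7 s / (86400 s/day) = 226 days.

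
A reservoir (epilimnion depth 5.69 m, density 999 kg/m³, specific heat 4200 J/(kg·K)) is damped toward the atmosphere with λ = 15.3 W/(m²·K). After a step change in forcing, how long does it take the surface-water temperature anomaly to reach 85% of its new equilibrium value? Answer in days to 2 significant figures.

Areal heat capacity C = ρ c_p D = 999 × 4200 × 5.69 = 2.39×10^7 J/(m^2 K).
τ = C / λ = 2.39×10^7 / 15.3 = 1.56×10^6 s.
Fraction reached: 1 − e^(−t/τ) = 0.85 ⇒ t = −τ ln(1 − 0.85) = τ × 1.90.
t = 2.96×10^6 s = 34.3 days.

34 days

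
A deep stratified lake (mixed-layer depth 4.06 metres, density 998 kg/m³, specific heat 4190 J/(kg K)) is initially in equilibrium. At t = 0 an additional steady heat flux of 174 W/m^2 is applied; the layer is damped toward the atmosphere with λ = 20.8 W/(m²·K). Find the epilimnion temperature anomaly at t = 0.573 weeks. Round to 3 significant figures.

2.89 K

Areal heat capacity C = ρ c_p D = 998 × 4190 × 4.06 = 1.70×10^7 J/(m²·K).
τ = C / λ = 1.70×10^7 / 20.8 = 8.16×10^5 s.
Equilibrium anomaly ΔT_eq = F / λ = 174 / 20.8 = 8.37 K.
t = 0.573 weeks = 3.47×10^5 s, so t/τ = 0.425.
ΔT(t) = ΔT_eq (1 − e^(−t/τ)) = 8.37 × (1 − e^−0.425) = 2.89 K.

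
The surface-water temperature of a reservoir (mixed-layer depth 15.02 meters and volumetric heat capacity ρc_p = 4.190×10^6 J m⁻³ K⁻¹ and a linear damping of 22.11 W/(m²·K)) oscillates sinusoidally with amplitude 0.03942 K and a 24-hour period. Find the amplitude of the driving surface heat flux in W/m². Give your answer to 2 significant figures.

180

Areal heat capacity C = ρc_p × D = 4.190×10^6 × 15.02 = 6.29×10^7 J/(m^2 K).
ω = 2π / 86400 s = 7.27×10^-5 s⁻¹.
√((Cω)² + λ²) = √((4580)² + 22.11²) = 4580 W/(m²·K).
F₀ = A × √((Cω)²+λ²) = 0.03942 × 4580 = 180 W/m².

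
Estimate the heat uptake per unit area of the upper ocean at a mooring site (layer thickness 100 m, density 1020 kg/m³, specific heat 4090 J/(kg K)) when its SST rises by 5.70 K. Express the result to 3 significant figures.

2.38×10^9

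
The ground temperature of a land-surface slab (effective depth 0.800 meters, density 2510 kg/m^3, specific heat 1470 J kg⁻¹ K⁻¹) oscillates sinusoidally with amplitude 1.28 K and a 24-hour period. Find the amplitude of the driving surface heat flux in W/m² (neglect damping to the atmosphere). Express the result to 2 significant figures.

Areal heat capacity C = ρ c_p D = 2510 × 1470 × 0.800 = 2.95×10^6 J/(m^2 K).
ω = 2π / 86400 s = 7.27×10^-5 s⁻¹.
Cω = 2.95×10^6 × 7.27×10^-5 = 215 W/(m²·K).
F₀ = A × Cω = 1.28 × 215 = 275 W/m².

270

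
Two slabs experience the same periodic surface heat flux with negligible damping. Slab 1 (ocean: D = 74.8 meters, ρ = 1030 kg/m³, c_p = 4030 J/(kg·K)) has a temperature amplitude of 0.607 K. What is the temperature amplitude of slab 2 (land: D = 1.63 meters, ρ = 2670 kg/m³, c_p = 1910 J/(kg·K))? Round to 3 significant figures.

C_ocean = 3.10×10^8 J/(m²·K); C_land = 8.31×10^6 J/(m²·K).
A ∝ 1/C ⇒ A_land = A_ocean × C_ocean/C_land = 0.607 × 37.4 = 22.7 K.

22.7 K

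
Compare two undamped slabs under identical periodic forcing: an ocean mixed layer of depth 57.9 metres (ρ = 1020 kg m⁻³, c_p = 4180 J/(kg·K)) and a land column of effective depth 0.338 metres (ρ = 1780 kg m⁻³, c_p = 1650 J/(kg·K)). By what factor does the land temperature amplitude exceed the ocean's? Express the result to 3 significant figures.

C_ocean = 1020 × 4180 × 57.9 = 2.47×10^8 J/(m²·K).
C_land = 1780 × 1650 × 0.338 = 9.93×10^5 J/(m²·K).
Undamped amplitude ∝ 1/C, so A_land/A_ocean = C_ocean/C_land = 249.

249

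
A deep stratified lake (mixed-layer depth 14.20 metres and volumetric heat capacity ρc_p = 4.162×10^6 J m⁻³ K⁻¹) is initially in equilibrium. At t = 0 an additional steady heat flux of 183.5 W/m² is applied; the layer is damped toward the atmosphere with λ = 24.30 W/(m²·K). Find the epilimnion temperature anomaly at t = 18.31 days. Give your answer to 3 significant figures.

Areal heat capacity C = ρc_p × D = 4.162×10^6 × 14.20 = 5.91×10^7 J/(m²·K).
τ = C / λ = 5.91×10^7 / 24.30 = 2.43×10^6 s.
Equilibrium anomaly ΔT_eq = F / λ = 183.5 / 24.30 = 7.55 K.
t = 18.31 days = 1.58×10^6 s, so t/τ = 0.650.
ΔT(t) = ΔT_eq (1 − e^(−t/τ)) = 7.55 × (1 − e^−0.650) = 3.61 K.

3.61 K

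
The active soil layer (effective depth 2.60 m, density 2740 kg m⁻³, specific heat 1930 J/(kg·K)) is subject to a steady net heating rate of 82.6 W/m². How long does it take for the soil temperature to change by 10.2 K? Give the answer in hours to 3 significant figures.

Areal heat capacity C = ρ c_p D = 2740 × 1930 × 2.60 = 1.37×10^7 J/(m²·K).
Time required: Δt = C ΔT / F = 1.37×10^7 × 10.2 / 82.6 = 1.70×10^6 s.
In hours: 1.70×10^6 s / (3600 s/hour) = 472 hours.

472 hours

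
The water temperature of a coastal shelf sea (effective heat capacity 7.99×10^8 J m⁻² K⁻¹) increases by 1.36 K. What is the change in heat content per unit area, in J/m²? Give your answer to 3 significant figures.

Areal heat capacity C = 7.99×10^8 J m⁻² K⁻¹ (given).
ΔQ = C ΔT = 7.99×10^8 × 1.36 = 1.09×10^9 J/m².

1.09×10^9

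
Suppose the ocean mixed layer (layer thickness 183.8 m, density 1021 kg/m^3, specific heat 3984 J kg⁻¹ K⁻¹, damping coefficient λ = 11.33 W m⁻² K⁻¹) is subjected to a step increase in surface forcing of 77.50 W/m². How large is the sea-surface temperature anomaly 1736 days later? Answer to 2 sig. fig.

Areal heat capacity C = ρ c_p D = 1021 × 3984 × 183.8 = 7.48×10^8 J m⁻² K⁻¹.
τ = C / λ = 7.48×10^8 / 11.33 = 6.60×10^7 s.
Equilibrium anomaly ΔT_eq = F / λ = 77.50 / 11.33 = 6.84 K.
t = 1736 days = 1.50×10^8 s, so t/τ = 2.27.
ΔT(t) = ΔT_eq (1 − e^(−t/τ)) = 6.84 × (1 − e^−2.27) = 6.14 K.

6.1 K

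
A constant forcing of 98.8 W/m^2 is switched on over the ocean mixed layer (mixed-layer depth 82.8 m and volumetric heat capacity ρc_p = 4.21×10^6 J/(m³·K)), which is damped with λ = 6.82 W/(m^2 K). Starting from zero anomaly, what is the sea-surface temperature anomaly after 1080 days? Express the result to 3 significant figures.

12.2 K

Areal heat capacity C = ρc_p × D = 4.21×10^6 × 82.8 = 3.49×10^8 J/(m²·K).
τ = C / λ = 3.49×10^8 / 6.82 = 5.11×10^7 s.
Equilibrium anomaly ΔT_eq = F / λ = 98.8 / 6.82 = 14.5 K.
t = 1080 days = 9.33×10^7 s, so t/τ = 1.83.
ΔT(t) = ΔT_eq (1 − e^(−t/τ)) = 14.5 × (1 − e^−1.83) = 12.2 K.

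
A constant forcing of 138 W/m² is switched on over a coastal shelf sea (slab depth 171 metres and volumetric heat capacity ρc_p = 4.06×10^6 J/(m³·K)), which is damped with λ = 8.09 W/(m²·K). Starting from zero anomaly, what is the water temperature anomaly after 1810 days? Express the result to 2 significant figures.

14 K

Areal heat capacity C = ρc_p × D = 4.06×10^6 × 171 = 6.94×10^8 J m⁻² K⁻¹.
τ = C / λ = 6.94×10^8 / 8.09 = 8.58×10^7 s.
Equilibrium anomaly ΔT_eq = F / λ = 138 / 8.09 = 17.1 K.
t = 1810 days = 1.56×10^8 s, so t/τ = 1.82.
ΔT(t) = ΔT_eq (1 − e^(−t/τ)) = 17.1 × (1 − e^−1.82) = 14.3 K.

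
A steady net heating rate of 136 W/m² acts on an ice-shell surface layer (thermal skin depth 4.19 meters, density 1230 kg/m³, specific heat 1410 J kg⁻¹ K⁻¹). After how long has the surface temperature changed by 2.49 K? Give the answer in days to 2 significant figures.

Areal heat capacity C = ρ c_p D = 1230 × 1410 × 4.19 = 7.27×10^6 J/(m²·K).
Time required: Δt = C ΔT / F = 7.27×10^6 × 2.49 / 136 = 1.33×10^5 s.
In days: 1.33×10^5 s / (86400 s/day) = 1.54 days.

1.5 days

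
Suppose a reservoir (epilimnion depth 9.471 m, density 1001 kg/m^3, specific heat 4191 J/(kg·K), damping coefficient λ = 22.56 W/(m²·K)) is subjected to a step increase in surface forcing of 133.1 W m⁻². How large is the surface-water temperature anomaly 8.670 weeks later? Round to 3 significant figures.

Areal heat capacity C = ρ c_p D = 1001 × 4191 × 9.471 = 3.97×10^7 J/(m^2 K).
τ = C / λ = 3.97×10^7 / 22.56 = 1.76×10^6 s.
Equilibrium anomaly ΔT_eq = F / λ = 133.1 / 22.56 = 5.90 K.
t = 8.670 weeks = 5.24×10^6 s, so t/τ = 2.98.
ΔT(t) = ΔT_eq (1 − e^(−t/τ)) = 5.90 × (1 − e^−2.98) = 5.60 K.

5.60 K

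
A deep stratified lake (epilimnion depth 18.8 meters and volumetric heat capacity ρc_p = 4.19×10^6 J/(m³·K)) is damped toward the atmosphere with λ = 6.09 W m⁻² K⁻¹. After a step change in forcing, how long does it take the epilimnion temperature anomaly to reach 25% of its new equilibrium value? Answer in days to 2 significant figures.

Areal heat capacity C = ρc_p × D = 4.19×10^6 × 18.8 = 7.88×10^7 J/(m²·K).
τ = C / λ = 7.88×10^7 / 6.09 = 1.29×10^7 s.
Fraction reached: 1 − e^(−t/τ) = 0.25 ⇒ t = −τ ln(1 − 0.25) = τ × 0.288.
t = 3.72×10^6 s = 43.1 days.

43 days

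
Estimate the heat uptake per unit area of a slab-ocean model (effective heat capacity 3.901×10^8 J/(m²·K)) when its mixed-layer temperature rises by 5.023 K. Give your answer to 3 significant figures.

Areal heat capacity C = 3.901×10^8 J/(m²·K) (given).
ΔQ = C ΔT = 3.90×10^8 × 5.023 = 1.96×10^9 J/m².

1.96×10^9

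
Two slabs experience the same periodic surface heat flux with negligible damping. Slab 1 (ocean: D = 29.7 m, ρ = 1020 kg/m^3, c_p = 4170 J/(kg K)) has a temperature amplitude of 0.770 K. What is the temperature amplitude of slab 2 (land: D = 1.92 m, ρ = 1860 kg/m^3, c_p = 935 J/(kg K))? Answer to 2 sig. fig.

C_ocean = 1.26×10^8 J/(m²·K); C_land = 3.34×10^6 J/(m²·K).
A ∝ 1/C ⇒ A_land = A_ocean × C_ocean/C_land = 0.770 × 37.8 = 29.1 K.

29 K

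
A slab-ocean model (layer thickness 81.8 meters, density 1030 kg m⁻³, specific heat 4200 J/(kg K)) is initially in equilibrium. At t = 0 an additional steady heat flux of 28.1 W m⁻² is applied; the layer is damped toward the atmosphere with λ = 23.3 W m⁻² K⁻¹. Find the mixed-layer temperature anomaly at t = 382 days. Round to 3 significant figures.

Areal heat capacity C = ρ c_p D = 1030 × 4200 × 81.8 = 3.54×10^8 J/(m²·K).
τ = C / λ = 3.54×10^8 / 23.3 = 1.52×10^7 s.
Equilibrium anomaly ΔT_eq = F / λ = 28.1 / 23.3 = 1.21 K.
t = 382 days = 3.30×10^7 s, so t/τ = 2.17.
ΔT(t) = ΔT_eq (1 − e^(−t/τ)) = 1.21 × (1 − e^−2.17) = 1.07 K.

1.07 K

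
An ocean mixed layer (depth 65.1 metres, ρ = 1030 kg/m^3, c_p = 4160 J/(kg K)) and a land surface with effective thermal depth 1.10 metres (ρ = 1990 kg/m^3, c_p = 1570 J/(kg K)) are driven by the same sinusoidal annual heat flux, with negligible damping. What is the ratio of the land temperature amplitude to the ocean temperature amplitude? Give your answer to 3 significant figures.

81.2

C_ocean = 1030 × 4160 × 65.1 = 2.79×10^8 J/(m²·K).
C_land = 1990 × 1570 × 1.10 = 3.44×10^6 J/(m²·K).
Undamped amplitude ∝ 1/C, so A_land/A_ocean = C_ocean/C_land = 81.2.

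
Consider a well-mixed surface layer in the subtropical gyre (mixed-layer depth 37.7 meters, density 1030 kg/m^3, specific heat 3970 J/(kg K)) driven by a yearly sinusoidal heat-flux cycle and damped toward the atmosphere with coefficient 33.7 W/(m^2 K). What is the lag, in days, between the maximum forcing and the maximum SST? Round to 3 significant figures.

Areal heat capacity C = ρ c_p D = 1030 × 3970 × 37.7 = 1.54×10^8 J/(m²·K).
ω = 2π / 3.15×10^7 s = 1.99×10^-7 s⁻¹.
Phase lag φ = arctan(Cω/λ) = arctan(30.7/33.7) = 0.739 rad.
Time lag = φ / ω = 0.739 / 1.99×10^-7 = 3.71×10^6 s = 42.9 days.

42.9 days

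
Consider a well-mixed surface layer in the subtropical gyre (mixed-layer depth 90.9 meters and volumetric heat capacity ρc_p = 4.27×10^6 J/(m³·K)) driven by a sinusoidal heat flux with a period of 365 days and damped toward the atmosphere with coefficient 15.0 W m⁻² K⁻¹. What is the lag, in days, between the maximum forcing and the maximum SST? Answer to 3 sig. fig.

Areal heat capacity C = ρc_p × D = 4.27×10^6 × 90.9 = 3.88×10^8 J/(m^2 K).
ω = 2π / 3.15×10^7 s = 1.99×10^-7 s⁻¹.
Phase lag φ = arctan(Cω/λ) = arctan(77.3/15.0) = 1.38 rad.
Time lag = φ / ω = 1.38 / 1.99×10^-7 = 6.92×10^6 s = 80.1 days.

80.1 days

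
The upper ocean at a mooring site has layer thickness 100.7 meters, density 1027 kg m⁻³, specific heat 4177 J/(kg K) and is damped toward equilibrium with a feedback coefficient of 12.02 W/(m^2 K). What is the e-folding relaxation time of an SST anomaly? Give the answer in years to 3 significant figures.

Areal heat capacity C = ρ c_p D = 1027 × 4177 × 100.7 = 4.32×10^8 J m⁻² K⁻¹.
Relaxation time τ = C / λ = 4.32×10^8 / 12.02 = 3.59×10^7 s.
In years: 3.59×10^7 s / (3.156×10^7 s/year) = 1.14 years.

1.14 years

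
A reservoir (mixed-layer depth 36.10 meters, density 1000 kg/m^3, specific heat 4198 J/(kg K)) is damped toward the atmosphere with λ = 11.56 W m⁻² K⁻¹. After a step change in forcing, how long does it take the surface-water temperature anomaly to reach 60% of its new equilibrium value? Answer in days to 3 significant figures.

139 days

Areal heat capacity C = ρ c_p D = 1000 × 4198 × 36.10 = 1.52×10^8 J/(m^2 K).
τ = C / λ = 1.52×10^8 / 11.56 = 1.31×10^7 s.
Fraction reached: 1 − e^(−t/τ) = 0.60 ⇒ t = −τ ln(1 − 0.60) = τ × 0.916.
t = 1.20×10^7 s = 139 days.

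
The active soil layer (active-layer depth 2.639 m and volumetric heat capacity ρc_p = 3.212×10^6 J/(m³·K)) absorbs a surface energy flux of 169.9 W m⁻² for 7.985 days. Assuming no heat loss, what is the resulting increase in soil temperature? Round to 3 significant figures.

Areal heat capacity C = ρc_p × D = 3.212×10^6 × 2.639 = 8.48×10^6 J/(m²·K).
Net heat input Q = F Δt = 169.9 × (7.985 days × 86400 s/day) = 1.17×10^8 J/m².
ΔT = Q / C = 1.17×10^8 / 8.48×10^6 = 13.8 K.

13.8 K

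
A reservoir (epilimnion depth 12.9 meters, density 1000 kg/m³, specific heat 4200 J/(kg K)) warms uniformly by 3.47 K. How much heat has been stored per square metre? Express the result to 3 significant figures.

1.88×10^8

Areal heat capacity C = ρ c_p D = 1000 × 4200 × 12.9 = 5.42×10^7 J/(m²·K).
ΔQ = C ΔT = 5.42×10^7 × 3.47 = 1.88×10^8 J/m².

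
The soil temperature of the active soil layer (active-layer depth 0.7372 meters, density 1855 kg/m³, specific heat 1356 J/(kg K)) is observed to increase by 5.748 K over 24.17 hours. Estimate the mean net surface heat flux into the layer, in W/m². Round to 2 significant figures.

Areal heat capacity C = ρ c_p D = 1855 × 1356 × 0.7372 = 1.85×10^6 J/(m^2 K).
Required heat per unit area: Q = C ΔT = 1.85×10^6 × 5.748 = 1.07×10^7 J/m².
Flux F = Q / Δt = 1.07×10^7 / 87000 s = 122 W/m².

120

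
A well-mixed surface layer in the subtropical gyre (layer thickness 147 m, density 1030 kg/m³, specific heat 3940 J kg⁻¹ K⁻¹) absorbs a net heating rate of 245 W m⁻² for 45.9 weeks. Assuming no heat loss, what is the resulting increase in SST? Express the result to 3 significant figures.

Areal heat capacity C = ρ c_p D = 1030 × 3940 × 147 = 5.97×10^8 J/(m^2 K).
Net heat input Q = F Δt = 245 × (45.9 weeks × 6.048×10^5 s/week) = 6.80×10^9 J/m².
ΔT = Q / C = 6.80×10^9 / 5.97×10^8 = 11.4 K.

11.4 K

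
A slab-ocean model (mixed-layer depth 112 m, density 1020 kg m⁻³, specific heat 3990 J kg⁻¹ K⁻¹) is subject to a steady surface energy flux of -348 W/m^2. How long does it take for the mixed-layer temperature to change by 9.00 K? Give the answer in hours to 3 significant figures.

3270 hours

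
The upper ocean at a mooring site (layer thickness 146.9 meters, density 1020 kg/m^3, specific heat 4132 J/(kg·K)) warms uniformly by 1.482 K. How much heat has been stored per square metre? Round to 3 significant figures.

Areal heat capacity C = ρ c_p D = 1020 × 4132 × 146.9 = 6.19×10^8 J/(m²·K).
ΔQ = C ΔT = 6.19×10^8 × 1.482 = 9.18×10^8 J/m².

9.18×10^8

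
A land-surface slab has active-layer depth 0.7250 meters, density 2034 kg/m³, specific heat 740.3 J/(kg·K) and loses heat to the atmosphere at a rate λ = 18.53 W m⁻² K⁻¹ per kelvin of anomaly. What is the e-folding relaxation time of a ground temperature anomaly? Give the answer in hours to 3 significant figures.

Areal heat capacity C = ρ c_p D = 2034 × 740.3 × 0.7250 = 1.09×10^6 J m⁻² K⁻¹.
Relaxation time τ = C / λ = 1.09×10^6 / 18.53 = 58900 s.
In hours: 58900 s / (3600 s/hour) = 16.4 hours.

16.4 hours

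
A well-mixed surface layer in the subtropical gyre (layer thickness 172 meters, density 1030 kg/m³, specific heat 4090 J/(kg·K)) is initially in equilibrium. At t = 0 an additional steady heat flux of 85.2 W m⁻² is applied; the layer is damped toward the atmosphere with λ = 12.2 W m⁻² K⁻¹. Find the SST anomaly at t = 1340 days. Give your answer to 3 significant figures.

Areal heat capacity C = ρ c_p D = 1030 × 4090 × 172 = 7.25×10^8 J m⁻² K⁻¹.
τ = C / λ = 7.25×10^8 / 12.2 = 5.94×10^7 s.
Equilibrium anomaly ΔT_eq = F / λ = 85.2 / 12.2 = 6.98 K.
t = 1340 days = 1.16×10^8 s, so t/τ = 1.95.
ΔT(t) = ΔT_eq (1 − e^(−t/τ)) = 6.98 × (1 − e^−1.95) = 5.99 K.

5.99 K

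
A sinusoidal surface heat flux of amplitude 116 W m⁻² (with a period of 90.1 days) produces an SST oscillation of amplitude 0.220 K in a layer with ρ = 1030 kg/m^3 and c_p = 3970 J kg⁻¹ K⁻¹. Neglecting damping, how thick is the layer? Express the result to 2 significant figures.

160 m

ω = 2π / 7.78×10^6 s = 8.07×10^-7 s⁻¹.
Required C = F₀ / (A ω) = 116 / (0.220 × 8.07×10^-7) = 6.53×10^8 J/(m²·K).
D = C / (ρ c_p) = 6.53×10^8 / (1030 × 3970) = 160 m.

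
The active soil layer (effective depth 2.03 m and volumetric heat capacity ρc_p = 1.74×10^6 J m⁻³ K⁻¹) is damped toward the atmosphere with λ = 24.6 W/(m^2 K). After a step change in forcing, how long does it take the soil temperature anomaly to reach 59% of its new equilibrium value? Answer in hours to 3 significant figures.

Areal heat capacity C = ρc_p × D = 1.74×10^6 × 2.03 = 3.53×10^6 J/(m²·K).
τ = C / λ = 3.53×10^6 / 24.6 = 1.44×10^5 s.
Fraction reached: 1 − e^(−t/τ) = 0.59 ⇒ t = −τ ln(1 − 0.59) = τ × 0.892.
t = 1.28×10^5 s = 35.6 hours.

35.6 hours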